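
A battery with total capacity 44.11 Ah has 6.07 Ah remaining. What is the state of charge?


SOC% = 6.07 / 44.11 * 100 = 13.76%

13.76%


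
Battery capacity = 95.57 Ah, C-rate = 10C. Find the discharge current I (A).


I = C_rate * capacity = 10 * 95.57 = 955.7 A

955.7 A


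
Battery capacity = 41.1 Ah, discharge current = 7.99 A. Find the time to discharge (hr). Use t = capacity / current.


t = capacity / current = 41.1 / 7.99 = 5.144 hr

5.144 hr


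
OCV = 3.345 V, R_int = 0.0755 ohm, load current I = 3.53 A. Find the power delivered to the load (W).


Step 1: V_terminal = OCV - I*R = 3.345 - 3.53 * 0.0755 = 3.0785 V
Step 2: P_out = V_terminal * I = 3.0785 * 3.53 = 10.87 W

10.87 W


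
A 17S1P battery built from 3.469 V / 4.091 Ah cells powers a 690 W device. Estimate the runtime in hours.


Step 1: E_pack = Ns * V_cell * Np * C_cell = 17 * 3.469 * 1 * 4.091 = 241.26 Wh
Step 2: t = E_pack / P = 241.26 / 690 = 0.3497 hr

0.3497 hr


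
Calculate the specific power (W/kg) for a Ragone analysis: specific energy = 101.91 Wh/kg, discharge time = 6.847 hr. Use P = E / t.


Specific power = 101.91 Wh/kg / 6.847 hr = 14.88 W/kg

14.88 W/kg


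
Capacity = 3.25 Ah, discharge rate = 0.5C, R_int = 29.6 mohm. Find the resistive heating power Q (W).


Convert: R = 29.6 mohm = 0.0296 ohm
Step 1: I = C_rate * capacity = 0.5 * 3.25 = 1.625 A
Step 2: Q = I^2 * R = 1.625^2 * 0.0296 = 2.6406 * 0.0296 = 0.07816 W

0.07816 W


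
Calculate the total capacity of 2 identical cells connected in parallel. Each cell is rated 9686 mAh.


Convert: C_cell = 9686 mAh = 9.686 Ah
C_total = 2 * 9.686 = 19.372 Ah

19.372 Ah


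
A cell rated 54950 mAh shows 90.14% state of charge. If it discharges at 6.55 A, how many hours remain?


Convert: C_total = 54950 mAh = 54.95 Ah
Step 1: remaining = SOC/100 * C_total = 90.14/100 * 54.95 = 49.532 Ah
Step 2: t = remaining / I = 49.532 / 6.55 = 7.562 hr

7.562 hr


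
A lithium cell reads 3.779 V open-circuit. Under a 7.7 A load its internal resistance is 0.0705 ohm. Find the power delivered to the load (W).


Step 1: V_terminal = OCV - I*R = 3.779 - 7.7 * 0.0705 = 3.2362 V
Step 2: P_out = V_terminal * I = 3.2362 * 7.7 = 24.92 W

24.92 W


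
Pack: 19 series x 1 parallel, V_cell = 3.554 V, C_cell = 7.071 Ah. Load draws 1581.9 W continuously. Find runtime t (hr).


Step 1: E_pack = Ns * V_cell * Np * C_cell = 19 * 3.554 * 1 * 7.071 = 477.48 Wh
Step 2: t = E_pack / P = 477.48 / 1581.9 = 0.3018 hr

0.3018 hr


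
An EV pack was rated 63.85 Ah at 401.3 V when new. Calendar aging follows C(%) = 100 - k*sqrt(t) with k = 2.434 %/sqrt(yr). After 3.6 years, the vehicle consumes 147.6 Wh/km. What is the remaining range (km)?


Step 1: capacity retention = 100 - 2.434 * sqrt(3.6) = 100 - 2.434 * 1.8974 = 95.382%
Step 2: C_now = 63.85 * 95.382/100 = 60.901 Ah
Step 3: E_pack = V * C_now = 401.3 * 60.901 = 24440 Wh
Step 4: range = E_pack / consumption = 24440 / 147.6 = 165.6 km

165.6 km


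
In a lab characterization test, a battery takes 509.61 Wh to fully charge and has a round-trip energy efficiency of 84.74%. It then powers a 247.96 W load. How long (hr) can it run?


Step 1: E_discharge = eta/100 * E_charge = 84.74/100 * 509.61 = 431.84 Wh
Step 2: t = E_discharge / P = 431.84 / 247.96 = 1.742 hr

1.742 hr


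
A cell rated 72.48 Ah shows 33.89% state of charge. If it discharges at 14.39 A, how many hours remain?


Step 1: remaining = SOC/100 * C_total = 33.89/100 * 72.48 = 24.563 Ah
Step 2: t = remaining / I = 24.563 / 14.39 = 1.707 hr

1.707 hr


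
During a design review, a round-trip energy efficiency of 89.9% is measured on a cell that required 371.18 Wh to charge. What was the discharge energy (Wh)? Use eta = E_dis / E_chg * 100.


E_dis = eta/100 * E_chg = 89.9/100 * 371.18 = 333.7 Wh

333.7 Wh


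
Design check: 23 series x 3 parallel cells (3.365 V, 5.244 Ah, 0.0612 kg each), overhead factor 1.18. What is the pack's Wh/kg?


Step 1: V_pack = 23 * 3.365 = 77.395 V
Step 2: C_pack = 3 * 5.244 = 15.732 Ah
Step 3: E_pack = V_pack * C_pack = 77.395 * 15.732 = 1217.6 Wh
Step 4: m_pack = 23 * 3 * 0.0612 * 1.18 = 4.9829 kg
Step 5: ED = E_pack / m_pack = 1217.6 / 4.9829 = 244.4 Wh/kg

244.4 Wh/kg


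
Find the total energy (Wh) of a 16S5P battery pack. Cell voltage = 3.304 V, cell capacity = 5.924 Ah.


V_pack = 16 * 3.304 = 52.864 V
C_pack = 5 * 5.924 = 29.62 Ah
E = V_pack * C_pack = 52.864 * 29.62 = 1566 Wh

1566 Wh


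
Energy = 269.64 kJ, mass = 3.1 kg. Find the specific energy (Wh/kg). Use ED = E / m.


Convert: E = 269.64 kJ = 74.9 Wh
ED = E / m = 74.9 / 3.1 = 24.16 Wh/kg

24.16 Wh/kg


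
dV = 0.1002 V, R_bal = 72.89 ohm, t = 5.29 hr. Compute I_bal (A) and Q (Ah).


First, Ohm's law: I_bal = 0.1002 V / 72.89 ohm = 0.0013747 A
Then Q = I * t = 0.0013747 A * 5.29 hr = 0.007272 Ah

I=0.0013747 A, Q=0.007272 Ah


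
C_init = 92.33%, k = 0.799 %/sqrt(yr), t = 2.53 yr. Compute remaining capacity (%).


Step 1: sqrt(2.53 yr) = 1.5906
Step 2: drop = 0.799 * 1.5906 = 1.2709
Step 3: C_final = 92.33 - 1.2709 = 91.06%

91.06%


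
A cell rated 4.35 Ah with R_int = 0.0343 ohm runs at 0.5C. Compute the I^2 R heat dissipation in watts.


Step 1: I = C_rate * capacity = 0.5 * 4.35 = 2.175 A
Step 2: Q = I^2 * R = 2.175^2 * 0.0343 = 4.7306 * 0.0343 = 0.1623 W

0.1623 W


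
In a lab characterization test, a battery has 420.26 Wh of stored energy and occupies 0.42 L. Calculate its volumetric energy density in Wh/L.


ED = E / V = 420.26 / 0.42 = 1001 Wh/L

1001 Wh/L


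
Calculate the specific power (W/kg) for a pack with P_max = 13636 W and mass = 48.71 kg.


SP = P / m = 13636 / 48.71 = 279.9 W/kg

279.9 W/kg


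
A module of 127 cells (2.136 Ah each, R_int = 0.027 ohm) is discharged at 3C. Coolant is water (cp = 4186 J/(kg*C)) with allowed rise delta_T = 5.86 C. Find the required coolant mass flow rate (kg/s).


Step 1: I = 3 * 2.136 = 6.408 A
Step 2: Q_cell = I^2 * R = 6.408^2 * 0.027 = 1.1087 W
Step 3: Q_total = 127 * 1.1087 = 140.8 W
Step 4: m_dot = Q_total / (cp * dT) = 140.8 / (4186 * 5.86) = 0.005740 kg/s

0.005740 kg/s


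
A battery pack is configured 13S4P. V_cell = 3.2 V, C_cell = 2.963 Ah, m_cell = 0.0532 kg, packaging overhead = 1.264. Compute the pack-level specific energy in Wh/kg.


Step 1: V_pack = 13 * 3.2 = 41.6 V
Step 2: C_pack = 4 * 2.963 = 11.852 Ah
Step 3: E_pack = V_pack * C_pack = 41.6 * 11.852 = 493.04 Wh
Step 4: m_pack = 13 * 4 * 0.0532 * 1.264 = 3.4967 kg
Step 5: ED = E_pack / m_pack = 493.04 / 3.4967 = 141.0 Wh/kg

141.0 Wh/kg


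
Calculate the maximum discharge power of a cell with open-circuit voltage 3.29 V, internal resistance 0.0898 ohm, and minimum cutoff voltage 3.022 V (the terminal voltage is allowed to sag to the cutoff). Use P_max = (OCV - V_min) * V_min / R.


P_max = (OCV - V_min) * V_min / R = (3.29 - 3.022) * 3.022 / 0.0898 = 0.268 * 3.022 / 0.0898 = 9.019 W

9.019 W


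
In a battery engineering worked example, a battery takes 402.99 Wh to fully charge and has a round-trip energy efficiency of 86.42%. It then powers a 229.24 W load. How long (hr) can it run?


Step 1: E_discharge = eta/100 * E_charge = 86.42/100 * 402.99 = 348.26 Wh
Step 2: t = E_discharge / P = 348.26 / 229.24 = 1.519 hr

1.519 hr


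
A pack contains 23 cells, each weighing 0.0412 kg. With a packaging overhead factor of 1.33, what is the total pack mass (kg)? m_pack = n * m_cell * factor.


Cell mass sum = 23 * 0.0412 = 0.9476 kg
With overhead 1.33: m_pack = 0.9476 * 1.33 = 1.260 kg

1.260 kg


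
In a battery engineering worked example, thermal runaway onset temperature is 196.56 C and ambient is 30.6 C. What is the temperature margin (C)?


Safety margin = 196.56 C - 30.6 C = 165.96 C

165.96 C


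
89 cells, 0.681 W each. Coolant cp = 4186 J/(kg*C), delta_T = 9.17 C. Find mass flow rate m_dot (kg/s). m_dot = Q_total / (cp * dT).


Step 1: Total heat Q = 89 * 0.681 W = 60.609 W
Step 2: denom = cp * dT = 4186 * 9.17 = 38386
Step 3: m_dot = 60.609 / 38386 = 0.001579 kg/s

0.001579 kg/s


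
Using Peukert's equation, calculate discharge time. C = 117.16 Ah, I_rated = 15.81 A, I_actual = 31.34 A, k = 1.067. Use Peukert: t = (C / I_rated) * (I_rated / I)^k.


t_rated = C / I_rated = 117.16 / 15.81 = 7.4105 hr
(I_rated/I)^k = (0.50447)^1.067 = 0.48186
t = t_rated * (I_rated/I)^k = 7.4105 * 0.48186 = 3.571 hr

3.571 hr


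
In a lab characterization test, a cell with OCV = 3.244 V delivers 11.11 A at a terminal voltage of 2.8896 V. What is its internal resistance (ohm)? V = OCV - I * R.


R = (OCV - V) / I = (3.244 - 2.8896) / 11.11 = 0.03190 ohm

0.03190 ohm


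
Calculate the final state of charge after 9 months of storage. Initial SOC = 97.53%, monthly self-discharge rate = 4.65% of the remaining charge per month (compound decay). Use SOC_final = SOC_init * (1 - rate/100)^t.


decay = (1 - 4.65/100)^9 = 0.65146
SOC_final = 97.53 * 0.65146 = 63.54%

63.54%


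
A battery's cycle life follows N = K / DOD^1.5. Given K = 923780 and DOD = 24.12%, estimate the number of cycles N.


Step 1: DOD^1.5 = 24.12^1.5 = 118.46
Step 2: N = 923780 / 118.46 = 7798 cycles

7798 cycles


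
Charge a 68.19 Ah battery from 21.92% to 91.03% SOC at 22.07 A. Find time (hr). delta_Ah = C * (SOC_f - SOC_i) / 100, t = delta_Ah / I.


delta_Ah = 68.19 * (91.03 - 21.92) / 100 = 47.126 Ah
t = delta_Ah / I = 47.126 / 22.07 = 2.135 hr

2.135 hr


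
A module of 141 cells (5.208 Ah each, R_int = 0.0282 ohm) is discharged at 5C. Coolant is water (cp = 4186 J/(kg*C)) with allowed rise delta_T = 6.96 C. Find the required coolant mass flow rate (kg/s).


Step 1: I = 5 * 5.208 = 26.04 A
Step 2: Q_cell = I^2 * R = 26.04^2 * 0.0282 = 19.122 W
Step 3: Q_total = 141 * 19.122 = 2696.2 W
Step 4: m_dot = Q_total / (cp * dT) = 2696.2 / (4186 * 6.96) = 0.09254 kg/s

0.09254 kg/s


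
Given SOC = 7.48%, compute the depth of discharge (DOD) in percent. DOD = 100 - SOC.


Complement of SOC: DOD = 100% - 7.48% = 92.52%

92.52%


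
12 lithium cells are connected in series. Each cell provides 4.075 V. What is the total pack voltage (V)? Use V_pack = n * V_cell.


With 12 cells in series at 4.075 V each, V_pack = 48.9 V

48.9 V


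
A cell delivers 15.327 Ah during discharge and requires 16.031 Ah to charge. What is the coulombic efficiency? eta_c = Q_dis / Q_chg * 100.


eta_c = Q_dis / Q_chg * 100 = 15.327 / 16.031 * 100 = 95.61%

95.61%


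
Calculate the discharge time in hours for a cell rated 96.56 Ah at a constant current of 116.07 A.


Runtime = 96.56 Ah / 116.07 A = 0.8319 hr

0.8319 hr


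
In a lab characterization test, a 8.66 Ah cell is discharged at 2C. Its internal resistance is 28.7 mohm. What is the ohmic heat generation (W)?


Convert: R = 28.7 mohm = 0.0287 ohm
Step 1: I = C_rate * capacity = 2 * 8.66 = 17.32 A
Step 2: Q = I^2 * R = 17.32^2 * 0.0287 = 299.98 * 0.0287 = 8.609 W

8.609 W


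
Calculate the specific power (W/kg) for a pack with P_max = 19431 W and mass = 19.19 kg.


SP = P / m = 19431 / 19.19 = 1013 W/kg

1013 W/kg


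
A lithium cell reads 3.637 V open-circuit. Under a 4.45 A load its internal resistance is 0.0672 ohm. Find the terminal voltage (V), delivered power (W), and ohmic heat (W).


Step 1: V_terminal = OCV - I*R = 3.637 - 4.45 * 0.0672 = 3.338 V
Step 2: P_out = V_terminal * I = 3.338 * 4.45 = 14.85 W
Step 3: Q = I^2 * R = 4.45^2 * 0.0672 = 1.331 W

V=3.338 V, P=14.85 W, Q=1.331 W


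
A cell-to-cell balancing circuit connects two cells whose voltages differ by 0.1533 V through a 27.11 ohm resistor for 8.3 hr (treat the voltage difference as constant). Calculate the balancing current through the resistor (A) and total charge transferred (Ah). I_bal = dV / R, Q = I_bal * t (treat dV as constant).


First, Ohm's law: I_bal = 0.1533 V / 27.11 ohm = 0.0056547 A
Then Q = I * t = 0.0056547 A * 8.3 hr = 0.04693 Ah

I=0.0056547 A, Q=0.04693 Ah


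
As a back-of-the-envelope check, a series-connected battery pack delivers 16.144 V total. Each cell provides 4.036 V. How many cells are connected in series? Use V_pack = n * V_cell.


Rearranging: n = V_pack / V_cell = 16.144 / 4.036 = 4 cells

4


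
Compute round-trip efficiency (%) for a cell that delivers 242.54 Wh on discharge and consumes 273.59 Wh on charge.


eta_e = E_dis / E_chg * 100 = 242.54 / 273.59 * 100 = 88.65%

88.65%


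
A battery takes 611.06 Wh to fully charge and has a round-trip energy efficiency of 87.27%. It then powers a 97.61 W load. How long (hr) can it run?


Step 1: E_discharge = eta/100 * E_charge = 87.27/100 * 611.06 = 533.27 Wh
Step 2: t = E_discharge / P = 533.27 / 97.61 = 5.463 hr

5.463 hr


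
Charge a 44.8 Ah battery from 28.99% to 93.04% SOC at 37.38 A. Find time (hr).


Step 1: dSOC = 93.04% - 28.99% = 64.05%
Step 2: delta_Ah = 44.8 * 64.05 / 100 = 28.694 Ah
Step 3: t = 28.694 / 37.38 = 0.7676 hr

0.7676 hr


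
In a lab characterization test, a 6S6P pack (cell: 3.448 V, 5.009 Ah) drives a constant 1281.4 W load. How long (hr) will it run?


Step 1: E_pack = Ns * V_cell * Np * C_cell = 6 * 3.448 * 6 * 5.009 = 621.76 Wh
Step 2: t = E_pack / P = 621.76 / 1281.4 = 0.4852 hr

0.4852 hr


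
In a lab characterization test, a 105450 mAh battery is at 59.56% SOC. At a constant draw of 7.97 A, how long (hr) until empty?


Convert: C_total = 105450 mAh = 105.45 Ah
Step 1: remaining = SOC/100 * C_total = 59.56/100 * 105.45 = 62.806 Ah
Step 2: t = remaining / I = 62.806 / 7.97 = 7.880 hr

7.880 hr


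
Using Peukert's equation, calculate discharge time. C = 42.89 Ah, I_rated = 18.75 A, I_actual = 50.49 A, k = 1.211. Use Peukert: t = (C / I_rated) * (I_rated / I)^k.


Step 1: t_rated = C / I_rated = 42.89 / 18.75 = 2.2875 hr
Step 2: ratio = 18.75 / 50.49 = 0.37136
Step 3: ratio^k = 0.37136^1.211 = 0.30132
Step 4: t = t_rated * ratio^k = 2.2875 * 0.30132 = 0.6893 hr

0.6893 hr


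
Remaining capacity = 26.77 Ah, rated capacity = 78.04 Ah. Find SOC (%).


SOC% = 26.77 / 78.04 * 100 = 34.30%

34.30%


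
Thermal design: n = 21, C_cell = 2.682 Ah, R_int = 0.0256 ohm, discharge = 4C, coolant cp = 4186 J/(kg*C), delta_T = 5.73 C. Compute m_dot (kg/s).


Step 1: I = 4 * 2.682 = 10.728 A
Step 2: Q_cell = I^2 * R = 10.728^2 * 0.0256 = 2.9463 W
Step 3: Q_total = 21 * 2.9463 = 61.872 W
Step 4: m_dot = Q_total / (cp * dT) = 61.872 / (4186 * 5.73) = 0.002580 kg/s

0.002580 kg/s


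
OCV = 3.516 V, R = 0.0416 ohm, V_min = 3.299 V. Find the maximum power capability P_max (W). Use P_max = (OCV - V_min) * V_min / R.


dV = OCV - V_min = 0.217 V (so I_max = dV / R)
P_max = dV * V_min / R = 0.217 * 3.299 / 0.0416 = 17.21 W

17.21 W


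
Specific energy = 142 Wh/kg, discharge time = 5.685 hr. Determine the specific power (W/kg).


P_specific = E / t = 142 / 5.685 = 24.98 W/kg

24.98 W/kg


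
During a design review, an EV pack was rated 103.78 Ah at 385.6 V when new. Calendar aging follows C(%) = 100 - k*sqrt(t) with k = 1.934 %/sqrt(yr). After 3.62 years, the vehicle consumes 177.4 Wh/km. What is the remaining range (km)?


Step 1: capacity retention = 100 - 1.934 * sqrt(3.62) = 100 - 1.934 * 1.9026 = 96.32%
Step 2: C_now = 103.78 * 96.32/100 = 99.961 Ah
Step 3: E_pack = V * C_now = 385.6 * 99.961 = 38545 Wh
Step 4: range = E_pack / consumption = 38545 / 177.4 = 217.3 km

217.3 km


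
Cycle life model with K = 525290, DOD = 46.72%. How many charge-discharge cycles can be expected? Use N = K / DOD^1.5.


DOD^1.5 = 319.34
N = K / DOD^1.5 = 525290 / 319.34 = 1645

1645 cycles


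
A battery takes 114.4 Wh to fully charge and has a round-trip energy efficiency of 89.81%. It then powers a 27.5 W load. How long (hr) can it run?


Step 1: E_discharge = eta/100 * E_charge = 89.81/100 * 114.4 = 102.74 Wh
Step 2: t = E_discharge / P = 102.74 / 27.5 = 3.736 hr

3.736 hr


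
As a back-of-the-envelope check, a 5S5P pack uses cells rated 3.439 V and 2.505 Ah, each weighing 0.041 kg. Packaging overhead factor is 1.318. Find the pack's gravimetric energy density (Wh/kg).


Step 1: V_pack = 5 * 3.439 = 17.195 V
Step 2: C_pack = 5 * 2.505 = 12.525 Ah
Step 3: E_pack = V_pack * C_pack = 17.195 * 12.525 = 215.37 Wh
Step 4: m_pack = 5 * 5 * 0.041 * 1.318 = 1.351 kg
Step 5: ED = E_pack / m_pack = 215.37 / 1.351 = 159.4 Wh/kg

159.4 Wh/kg


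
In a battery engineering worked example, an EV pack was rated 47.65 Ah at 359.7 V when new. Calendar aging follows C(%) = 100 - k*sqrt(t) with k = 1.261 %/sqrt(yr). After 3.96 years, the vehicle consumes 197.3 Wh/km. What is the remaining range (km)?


Step 1: capacity retention = 100 - 1.261 * sqrt(3.96) = 100 - 1.261 * 1.99 = 97.491%
Step 2: C_now = 47.65 * 97.491/100 = 46.454 Ah
Step 3: E_pack = V * C_now = 359.7 * 46.454 = 16710 Wh
Step 4: range = E_pack / consumption = 16710 / 197.3 = 84.69 km

84.69 km


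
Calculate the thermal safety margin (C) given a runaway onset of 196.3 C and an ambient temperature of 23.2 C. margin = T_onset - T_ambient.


Safety margin = 196.3 C - 23.2 C = 173.1 C

173.1 C


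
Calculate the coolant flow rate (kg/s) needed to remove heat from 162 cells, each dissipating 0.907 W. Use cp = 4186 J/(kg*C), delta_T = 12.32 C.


Step 1: Total heat Q = 162 * 0.907 W = 146.93 W
Step 2: denom = cp * dT = 4186 * 12.32 = 51572
Step 3: m_dot = 146.93 / 51572 = 0.002849 kg/s

0.002849 kg/s


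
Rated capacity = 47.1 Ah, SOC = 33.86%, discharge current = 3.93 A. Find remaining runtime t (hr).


Step 1: remaining = SOC/100 * C_total = 33.86/100 * 47.1 = 15.948 Ah
Step 2: t = remaining / I = 15.948 / 3.93 = 4.058 hr

4.058 hr


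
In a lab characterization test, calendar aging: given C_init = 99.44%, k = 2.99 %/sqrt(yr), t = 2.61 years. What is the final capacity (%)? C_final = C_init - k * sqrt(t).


sqrt(t) = sqrt(2.61) = 1.6155
C_final = 99.44 - 2.99 * 1.6155 = 94.61%

94.61%


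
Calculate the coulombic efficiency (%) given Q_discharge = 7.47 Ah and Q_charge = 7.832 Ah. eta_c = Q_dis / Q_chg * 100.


Coulombic efficiency = 7.47/7.832 * 100% = 95.38%

95.38%


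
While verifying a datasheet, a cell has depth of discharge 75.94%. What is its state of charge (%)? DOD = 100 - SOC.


SOC = 100 - DOD = 100 - 75.94 = 24.06%

24.06%


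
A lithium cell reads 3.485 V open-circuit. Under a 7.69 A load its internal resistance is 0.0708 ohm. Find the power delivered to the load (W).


Step 1: V_terminal = OCV - I*R = 3.485 - 7.69 * 0.0708 = 2.9405 V
Step 2: P_out = V_terminal * I = 2.9405 * 7.69 = 22.61 W

22.61 W


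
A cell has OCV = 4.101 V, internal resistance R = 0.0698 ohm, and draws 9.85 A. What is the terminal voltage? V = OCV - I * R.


V = OCV - I*R = 4.101 - 9.85 * 0.0698 = 3.413 V

3.413 V


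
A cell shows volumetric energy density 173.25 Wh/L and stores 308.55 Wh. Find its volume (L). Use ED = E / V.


V = E / ED = 308.55 / 173.25 = 1.781 L

1.781 L


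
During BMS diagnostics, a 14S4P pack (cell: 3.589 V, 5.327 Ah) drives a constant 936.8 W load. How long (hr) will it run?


Step 1: E_pack = Ns * V_cell * Np * C_cell = 14 * 3.589 * 4 * 5.327 = 1070.6 Wh
Step 2: t = E_pack / P = 1070.6 / 936.8 = 1.143 hr

1.143 hr


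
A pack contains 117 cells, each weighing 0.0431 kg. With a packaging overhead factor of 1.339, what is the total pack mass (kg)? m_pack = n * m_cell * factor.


m_pack = n * m_cell * overhead = 117 * 0.0431 * 1.339 = 6.752 kg

6.752 kg


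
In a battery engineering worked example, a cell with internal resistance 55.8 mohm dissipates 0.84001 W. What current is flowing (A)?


Convert: R = 55.8 mohm = 0.0558 ohm
I = sqrt(Q / R) = sqrt(0.84001 / 0.0558) = sqrt(15.054) = 3.880 A

3.880 A


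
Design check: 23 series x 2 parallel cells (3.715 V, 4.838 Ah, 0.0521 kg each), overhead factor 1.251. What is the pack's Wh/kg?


Step 1: V_pack = 23 * 3.715 = 85.445 V
Step 2: C_pack = 2 * 4.838 = 9.676 Ah
Step 3: E_pack = V_pack * C_pack = 85.445 * 9.676 = 826.77 Wh
Step 4: m_pack = 23 * 2 * 0.0521 * 1.251 = 2.9981 kg
Step 5: ED = E_pack / m_pack = 826.77 / 2.9981 = 275.8 Wh/kg

275.8 Wh/kg


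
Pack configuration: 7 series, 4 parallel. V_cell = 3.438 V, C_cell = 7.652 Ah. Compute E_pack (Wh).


V_pack = 7 * 3.438 = 24.066 V
C_pack = 4 * 7.652 = 30.608 Ah
E = V_pack * C_pack = 24.066 * 30.608 = 736.6 Wh

736.6 Wh


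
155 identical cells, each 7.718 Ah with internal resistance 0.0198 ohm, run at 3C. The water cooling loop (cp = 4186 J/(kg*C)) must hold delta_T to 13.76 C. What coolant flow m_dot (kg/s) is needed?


Step 1: I = 3 * 7.718 = 23.154 A
Step 2: Q_cell = I^2 * R = 23.154^2 * 0.0198 = 10.615 W
Step 3: Q_total = 155 * 10.615 = 1645.3 W
Step 4: m_dot = Q_total / (cp * dT) = 1645.3 / (4186 * 13.76) = 0.02856 kg/s

0.02856 kg/s


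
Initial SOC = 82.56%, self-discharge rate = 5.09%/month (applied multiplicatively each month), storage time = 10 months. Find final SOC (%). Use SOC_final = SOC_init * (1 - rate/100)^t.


Monthly retention factor = 1 - 5.09/100 = 0.9491
Over 10 months: factor^10 = 0.59309
SOC_final = 82.56 * 0.59309 = 48.97%

48.97%


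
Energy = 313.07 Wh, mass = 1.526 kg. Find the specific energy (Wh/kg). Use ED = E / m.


Specific energy = 313.07 Wh / 1.526 kg = 205.2 Wh/kg

205.2 Wh/kg


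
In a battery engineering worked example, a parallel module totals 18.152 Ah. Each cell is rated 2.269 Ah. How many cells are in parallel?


n = C_total / C_cell = 18.152 / 2.269 = 8

8


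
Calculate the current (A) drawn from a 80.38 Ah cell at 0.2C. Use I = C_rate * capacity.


At 0.2C: I = 0.2 * 80.38 Ah = 16.076 A

16.076 A


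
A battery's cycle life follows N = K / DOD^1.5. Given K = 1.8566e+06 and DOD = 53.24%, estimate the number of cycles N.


DOD^1.5 = 388.47
N = K / DOD^1.5 = 1.8566e+06 / 388.47 = 4779

4779 cycles


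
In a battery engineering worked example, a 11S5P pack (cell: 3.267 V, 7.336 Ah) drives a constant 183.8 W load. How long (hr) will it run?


Step 1: E_pack = Ns * V_cell * Np * C_cell = 11 * 3.267 * 5 * 7.336 = 1318.2 Wh
Step 2: t = E_pack / P = 1318.2 / 183.8 = 7.172 hr

7.172 hr


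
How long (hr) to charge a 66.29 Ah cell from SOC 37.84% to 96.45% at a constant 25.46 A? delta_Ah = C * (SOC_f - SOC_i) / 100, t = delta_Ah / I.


Step 1: dSOC = 96.45% - 37.84% = 58.61%
Step 2: delta_Ah = 66.29 * 58.61 / 100 = 38.853 Ah
Step 3: t = 38.853 / 25.46 = 1.526 hr

1.526 hr


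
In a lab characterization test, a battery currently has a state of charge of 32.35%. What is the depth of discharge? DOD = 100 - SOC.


DOD = 100 - SOC = 100 - 32.35 = 67.65%

67.65%


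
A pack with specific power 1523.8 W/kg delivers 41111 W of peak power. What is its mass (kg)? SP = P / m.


m = P / SP = 41111 / 1523.8 = 26.98 kg

26.98 kg


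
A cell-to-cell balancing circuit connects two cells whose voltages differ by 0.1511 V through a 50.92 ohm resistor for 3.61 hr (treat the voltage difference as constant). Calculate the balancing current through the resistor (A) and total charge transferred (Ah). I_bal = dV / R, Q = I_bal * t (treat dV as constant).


First, Ohm's law: I_bal = 0.1511 V / 50.92 ohm = 0.0029674 A
Then Q = I * t = 0.0029674 A * 3.61 hr = 0.01071 Ah

I=0.0029674 A, Q=0.01071 Ah


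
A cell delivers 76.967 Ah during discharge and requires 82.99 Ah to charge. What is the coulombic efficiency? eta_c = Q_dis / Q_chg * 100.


eta_c = Q_dis / Q_chg * 100 = 76.967 / 82.99 * 100 = 92.74%

92.74%


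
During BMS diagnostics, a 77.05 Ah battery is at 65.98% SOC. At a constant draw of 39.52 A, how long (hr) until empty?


Step 1: remaining = SOC/100 * C_total = 65.98/100 * 77.05 = 50.838 Ah
Step 2: t = remaining / I = 50.838 / 39.52 = 1.286 hr

1.286 hr


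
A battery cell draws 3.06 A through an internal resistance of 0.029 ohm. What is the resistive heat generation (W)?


Q = I^2 * R = 3.06^2 * 0.029 = 0.2715 W

0.2715 W


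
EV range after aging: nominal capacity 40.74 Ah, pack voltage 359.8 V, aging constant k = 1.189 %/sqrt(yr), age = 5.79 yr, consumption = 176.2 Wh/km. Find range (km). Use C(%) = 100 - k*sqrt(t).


Step 1: capacity retention = 100 - 1.189 * sqrt(5.79) = 100 - 1.189 * 2.4062 = 97.139%
Step 2: C_now = 40.74 * 97.139/100 = 39.574 Ah
Step 3: E_pack = V * C_now = 359.8 * 39.574 = 14239 Wh
Step 4: range = E_pack / consumption = 14239 / 176.2 = 80.81 km

80.81 km


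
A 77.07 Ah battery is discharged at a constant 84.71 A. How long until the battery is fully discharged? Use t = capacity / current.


t = capacity / current = 77.07 / 84.71 = 0.9098 hr

0.9098 hr


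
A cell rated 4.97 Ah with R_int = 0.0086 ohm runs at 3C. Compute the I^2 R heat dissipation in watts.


Step 1: I = C_rate * capacity = 3 * 4.97 = 14.91 A
Step 2: Q = I^2 * R = 14.91^2 * 0.0086 = 222.31 * 0.0086 = 1.912 W

1.912 W


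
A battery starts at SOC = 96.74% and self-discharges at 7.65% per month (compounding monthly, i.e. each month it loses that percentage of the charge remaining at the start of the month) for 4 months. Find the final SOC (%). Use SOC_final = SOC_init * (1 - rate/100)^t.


Monthly retention factor = 1 - 7.65/100 = 0.9235
Over 4 months: factor^4 = 0.72736
SOC_final = 96.74 * 0.72736 = 70.36%

70.36%


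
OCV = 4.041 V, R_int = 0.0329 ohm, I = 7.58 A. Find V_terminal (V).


IR drop = 7.58 * 0.0329 = 0.24938 V
V = 4.041 - 0.24938 = 3.792 V

3.792 V


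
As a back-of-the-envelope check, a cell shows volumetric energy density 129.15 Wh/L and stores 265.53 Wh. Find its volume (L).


V = E / ED = 265.53 / 129.15 = 2.056 L

2.056 L


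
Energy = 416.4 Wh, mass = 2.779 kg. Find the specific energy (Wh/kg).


Specific energy = 416.4 Wh / 2.779 kg = 149.8 Wh/kg

149.8 Wh/kg


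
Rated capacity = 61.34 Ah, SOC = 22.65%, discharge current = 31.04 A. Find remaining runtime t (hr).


Step 1: remaining = SOC/100 * C_total = 22.65/100 * 61.34 = 13.894 Ah
Step 2: t = remaining / I = 13.894 / 31.04 = 0.4476 hr

0.4476 hr


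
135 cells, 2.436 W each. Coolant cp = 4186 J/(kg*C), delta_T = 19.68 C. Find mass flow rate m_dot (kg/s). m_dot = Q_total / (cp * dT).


Q_total = 135 * 2.436 = 328.86 W
m_dot = Q_total / (cp * dT) = 328.86 / (4186 * 19.68) = 0.003992 kg/s

0.003992 kg/s


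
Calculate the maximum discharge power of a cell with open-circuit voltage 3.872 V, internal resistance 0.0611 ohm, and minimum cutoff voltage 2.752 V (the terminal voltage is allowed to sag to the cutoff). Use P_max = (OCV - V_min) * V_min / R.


dV = OCV - V_min = 1.12 V (so I_max = dV / R)
P_max = dV * V_min / R = 1.12 * 2.752 / 0.0611 = 50.45 W

50.45 W


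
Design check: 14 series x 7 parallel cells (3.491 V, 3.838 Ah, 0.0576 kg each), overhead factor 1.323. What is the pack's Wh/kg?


Step 1: V_pack = 14 * 3.491 = 48.874 V
Step 2: C_pack = 7 * 3.838 = 26.866 Ah
Step 3: E_pack = V_pack * C_pack = 48.874 * 26.866 = 1313 Wh
Step 4: m_pack = 14 * 7 * 0.0576 * 1.323 = 7.4681 kg
Step 5: ED = E_pack / m_pack = 1313 / 7.4681 = 175.8 Wh/kg

175.8 Wh/kg


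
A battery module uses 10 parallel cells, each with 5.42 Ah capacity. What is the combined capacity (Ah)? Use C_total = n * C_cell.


Parallel capacities add: 10 * 5.42 Ah = 54.2 Ah

54.2 Ah


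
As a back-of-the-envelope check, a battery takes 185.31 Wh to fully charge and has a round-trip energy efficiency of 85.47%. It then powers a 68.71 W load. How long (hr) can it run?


Step 1: E_discharge = eta/100 * E_charge = 85.47/100 * 185.31 = 158.38 Wh
Step 2: t = E_discharge / P = 158.38 / 68.71 = 2.305 hr

2.305 hr


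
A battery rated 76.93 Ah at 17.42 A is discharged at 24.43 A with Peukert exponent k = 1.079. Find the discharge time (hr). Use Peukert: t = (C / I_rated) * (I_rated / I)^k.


t_rated = C / I_rated = 76.93 / 17.42 = 4.4162 hr
(I_rated/I)^k = (0.71306)^1.079 = 0.69426
t = t_rated * (I_rated/I)^k = 4.4162 * 0.69426 = 3.066 hr

3.066 hr


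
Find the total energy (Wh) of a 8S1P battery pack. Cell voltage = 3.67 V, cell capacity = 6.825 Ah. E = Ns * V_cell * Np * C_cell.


V_pack = 8 * 3.67 = 29.36 V
C_pack = 1 * 6.825 = 6.825 Ah
E = V_pack * C_pack = 29.36 * 6.825 = 200.4 Wh

200.4 Wh


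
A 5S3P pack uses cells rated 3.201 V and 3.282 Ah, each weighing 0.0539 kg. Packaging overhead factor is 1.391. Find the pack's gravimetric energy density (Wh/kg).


Step 1: V_pack = 5 * 3.201 = 16.005 V
Step 2: C_pack = 3 * 3.282 = 9.846 Ah
Step 3: E_pack = V_pack * C_pack = 16.005 * 9.846 = 157.59 Wh
Step 4: m_pack = 5 * 3 * 0.0539 * 1.391 = 1.1246 kg
Step 5: ED = E_pack / m_pack = 157.59 / 1.1246 = 140.1 Wh/kg

140.1 Wh/kg


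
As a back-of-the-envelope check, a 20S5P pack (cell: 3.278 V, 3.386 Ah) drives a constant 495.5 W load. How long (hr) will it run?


Step 1: E_pack = Ns * V_cell * Np * C_cell = 20 * 3.278 * 5 * 3.386 = 1109.9 Wh
Step 2: t = E_pack / P = 1109.9 / 495.5 = 2.240 hr

2.240 hr


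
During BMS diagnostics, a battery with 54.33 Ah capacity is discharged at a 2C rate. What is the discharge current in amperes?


I = C_rate * capacity = 2 * 54.33 = 108.66 A

108.66 A


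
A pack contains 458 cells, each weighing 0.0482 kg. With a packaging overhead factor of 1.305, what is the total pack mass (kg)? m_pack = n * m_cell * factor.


Cell mass sum = 458 * 0.0482 = 22.076 kg
With overhead 1.305: m_pack = 22.076 * 1.305 = 28.81 kg

28.81 kg


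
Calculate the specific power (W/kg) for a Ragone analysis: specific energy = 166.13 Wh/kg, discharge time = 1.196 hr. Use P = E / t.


Specific power = 166.13 Wh/kg / 1.196 hr = 138.9 W/kg

138.9 W/kg


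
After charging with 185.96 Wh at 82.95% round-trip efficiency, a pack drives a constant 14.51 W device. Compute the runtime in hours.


Step 1: E_discharge = eta/100 * E_charge = 82.95/100 * 185.96 = 154.25 Wh
Step 2: t = E_discharge / P = 154.25 / 14.51 = 10.63 hr

10.63 hr


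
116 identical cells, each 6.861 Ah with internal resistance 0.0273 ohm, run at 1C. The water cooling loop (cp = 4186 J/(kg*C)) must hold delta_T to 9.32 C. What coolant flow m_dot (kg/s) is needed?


Step 1: I = 1 * 6.861 = 6.861 A
Step 2: Q_cell = I^2 * R = 6.861^2 * 0.0273 = 1.2851 W
Step 3: Q_total = 116 * 1.2851 = 149.07 W
Step 4: m_dot = Q_total / (cp * dT) = 149.07 / (4186 * 9.32) = 0.003821 kg/s

0.003821 kg/s


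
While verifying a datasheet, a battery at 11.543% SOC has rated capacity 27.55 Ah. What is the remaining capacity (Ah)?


remaining = SOC / 100 * total = 11.543 / 100 * 27.55 = 3.180 Ah

3.180 Ah


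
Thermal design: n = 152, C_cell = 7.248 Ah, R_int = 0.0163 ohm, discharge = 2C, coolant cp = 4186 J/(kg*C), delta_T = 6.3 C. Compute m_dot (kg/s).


Step 1: I = 2 * 7.248 = 14.496 A
Step 2: Q_cell = I^2 * R = 14.496^2 * 0.0163 = 3.4252 W
Step 3: Q_total = 152 * 3.4252 = 520.63 W
Step 4: m_dot = Q_total / (cp * dT) = 520.63 / (4186 * 6.3) = 0.01974 kg/s

0.01974 kg/s


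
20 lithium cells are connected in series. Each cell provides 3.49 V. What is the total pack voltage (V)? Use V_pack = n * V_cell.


Series voltages add: 20 * 3.49 V = 69.8 V

69.8 V


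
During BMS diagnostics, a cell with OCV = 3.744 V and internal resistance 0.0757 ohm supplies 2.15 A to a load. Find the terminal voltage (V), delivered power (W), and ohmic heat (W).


Step 1: V_terminal = OCV - I*R = 3.744 - 2.15 * 0.0757 = 3.5812 V
Step 2: P_out = V_terminal * I = 3.5812 * 2.15 = 7.700 W
Step 3: Q = I^2 * R = 2.15^2 * 0.0757 = 0.3499 W

V=3.5812 V, P=7.700 W, Q=0.3499 W


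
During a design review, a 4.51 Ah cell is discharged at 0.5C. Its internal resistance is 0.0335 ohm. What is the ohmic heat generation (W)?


Step 1: I = C_rate * capacity = 0.5 * 4.51 = 2.255 A
Step 2: Q = I^2 * R = 2.255^2 * 0.0335 = 5.085 * 0.0335 = 0.1703 W

0.1703 W


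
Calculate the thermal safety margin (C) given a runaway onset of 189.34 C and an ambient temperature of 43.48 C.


margin = T_onset - T_ambient = 189.34 - 43.48 = 145.86 C

145.86 C


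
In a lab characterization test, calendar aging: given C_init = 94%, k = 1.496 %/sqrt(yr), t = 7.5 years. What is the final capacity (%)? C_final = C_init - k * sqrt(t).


sqrt(t) = sqrt(7.5) = 2.7386
C_final = 94 - 1.496 * 2.7386 = 89.90%

89.90%


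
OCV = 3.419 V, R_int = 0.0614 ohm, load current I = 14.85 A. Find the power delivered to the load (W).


Step 1: V_terminal = OCV - I*R = 3.419 - 14.85 * 0.0614 = 2.5072 V
Step 2: P_out = V_terminal * I = 2.5072 * 14.85 = 37.23 W

37.23 W


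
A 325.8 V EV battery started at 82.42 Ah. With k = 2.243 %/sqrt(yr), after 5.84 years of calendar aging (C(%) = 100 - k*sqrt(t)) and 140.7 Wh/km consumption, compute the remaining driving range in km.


Step 1: capacity retention = 100 - 2.243 * sqrt(5.84) = 100 - 2.243 * 2.4166 = 94.58%
Step 2: C_now = 82.42 * 94.58/100 = 77.953 Ah
Step 3: E_pack = V * C_now = 325.8 * 77.953 = 25397 Wh
Step 4: range = E_pack / consumption = 25397 / 140.7 = 180.5 km

180.5 km


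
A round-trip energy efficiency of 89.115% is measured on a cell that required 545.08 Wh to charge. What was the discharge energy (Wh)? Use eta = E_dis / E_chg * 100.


E_dis = eta/100 * E_chg = 89.115/100 * 545.08 = 485.7 Wh

485.7 Wh


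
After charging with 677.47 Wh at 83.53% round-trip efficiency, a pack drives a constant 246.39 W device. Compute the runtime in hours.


Step 1: E_discharge = eta/100 * E_charge = 83.53/100 * 677.47 = 565.89 Wh
Step 2: t = E_discharge / P = 565.89 / 246.39 = 2.297 hr

2.297 hr


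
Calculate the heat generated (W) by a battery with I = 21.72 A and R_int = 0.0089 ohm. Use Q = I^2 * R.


Q = I^2 * R = 21.72^2 * 0.0089 = 4.199 W

4.199 W


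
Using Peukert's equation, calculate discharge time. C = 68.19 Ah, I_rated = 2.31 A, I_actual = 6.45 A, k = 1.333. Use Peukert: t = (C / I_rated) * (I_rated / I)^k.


t_rated = C / I_rated = 68.19 / 2.31 = 29.519 hr
(I_rated/I)^k = (0.35814)^1.333 = 0.25442
t = t_rated * (I_rated/I)^k = 29.519 * 0.25442 = 7.510 hr

7.510 hr


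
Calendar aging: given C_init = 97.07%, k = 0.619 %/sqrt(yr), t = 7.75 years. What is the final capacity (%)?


sqrt(t) = sqrt(7.75) = 2.7839
C_final = 97.07 - 0.619 * 2.7839 = 95.35%

95.35%


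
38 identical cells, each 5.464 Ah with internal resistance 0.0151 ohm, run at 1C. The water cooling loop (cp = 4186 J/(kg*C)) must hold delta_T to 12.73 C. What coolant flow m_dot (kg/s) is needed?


Step 1: I = 1 * 5.464 = 5.464 A
Step 2: Q_cell = I^2 * R = 5.464^2 * 0.0151 = 0.45081 W
Step 3: Q_total = 38 * 0.45081 = 17.131 W
Step 4: m_dot = Q_total / (cp * dT) = 17.131 / (4186 * 12.73) = 3.215e-04 kg/s

3.215e-04 kg/s


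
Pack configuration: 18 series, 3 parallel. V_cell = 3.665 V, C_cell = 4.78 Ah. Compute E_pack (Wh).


V_pack = 18 * 3.665 = 65.97 V
C_pack = 3 * 4.78 = 14.34 Ah
E = V_pack * C_pack = 65.97 * 14.34 = 946.0 Wh

946.0 Wh


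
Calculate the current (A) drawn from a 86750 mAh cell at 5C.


Convert: capacity = 86750 mAh = 86.75 Ah
I = C_rate * capacity = 5 * 86.75 = 433.75 A

433.75 A


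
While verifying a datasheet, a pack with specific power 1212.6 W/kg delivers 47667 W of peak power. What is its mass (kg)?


m = P / SP = 47667 / 1212.6 = 39.31 kg

39.31 kg


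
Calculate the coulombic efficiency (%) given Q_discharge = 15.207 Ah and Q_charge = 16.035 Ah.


eta_c = Q_dis / Q_chg * 100 = 15.207 / 16.035 * 100 = 94.84%

94.84%


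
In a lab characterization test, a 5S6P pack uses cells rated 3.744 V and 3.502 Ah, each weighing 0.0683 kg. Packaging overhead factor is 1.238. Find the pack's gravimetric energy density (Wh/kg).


Step 1: V_pack = 5 * 3.744 = 18.72 V
Step 2: C_pack = 6 * 3.502 = 21.012 Ah
Step 3: E_pack = V_pack * C_pack = 18.72 * 21.012 = 393.34 Wh
Step 4: m_pack = 5 * 6 * 0.0683 * 1.238 = 2.5367 kg
Step 5: ED = E_pack / m_pack = 393.34 / 2.5367 = 155.1 Wh/kg

155.1 Wh/kg


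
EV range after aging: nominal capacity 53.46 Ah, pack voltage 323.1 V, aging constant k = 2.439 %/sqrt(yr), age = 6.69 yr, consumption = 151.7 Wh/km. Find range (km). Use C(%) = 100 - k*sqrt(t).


Step 1: capacity retention = 100 - 2.439 * sqrt(6.69) = 100 - 2.439 * 2.5865 = 93.692%
Step 2: C_now = 53.46 * 93.692/100 = 50.088 Ah
Step 3: E_pack = V * C_now = 323.1 * 50.088 = 16183 Wh
Step 4: range = E_pack / consumption = 16183 / 151.7 = 106.7 km

106.7 km


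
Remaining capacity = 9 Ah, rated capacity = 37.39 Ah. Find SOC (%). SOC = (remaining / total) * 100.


SOC = (remaining / total) * 100 = (9 / 37.39) * 100 = 24.07%

24.07%


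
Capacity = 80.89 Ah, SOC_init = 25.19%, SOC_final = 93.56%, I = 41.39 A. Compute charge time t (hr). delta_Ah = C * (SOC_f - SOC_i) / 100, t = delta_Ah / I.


delta_Ah = 80.89 * (93.56 - 25.19) / 100 = 55.304 Ah
t = delta_Ah / I = 55.304 / 41.39 = 1.336 hr

1.336 hr


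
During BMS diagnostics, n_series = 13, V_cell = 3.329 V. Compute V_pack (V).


V_pack = n * V_cell = 13 * 3.329 = 43.277 V

43.277 V


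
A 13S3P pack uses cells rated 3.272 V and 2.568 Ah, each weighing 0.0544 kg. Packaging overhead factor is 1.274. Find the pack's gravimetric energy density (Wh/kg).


Step 1: V_pack = 13 * 3.272 = 42.536 V
Step 2: C_pack = 3 * 2.568 = 7.704 Ah
Step 3: E_pack = V_pack * C_pack = 42.536 * 7.704 = 327.7 Wh
Step 4: m_pack = 13 * 3 * 0.0544 * 1.274 = 2.7029 kg
Step 5: ED = E_pack / m_pack = 327.7 / 2.7029 = 121.2 Wh/kg

121.2 Wh/kg


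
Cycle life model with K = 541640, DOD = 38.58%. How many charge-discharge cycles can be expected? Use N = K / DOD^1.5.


DOD^1.5 = 239.63
N = K / DOD^1.5 = 541640 / 239.63 = 2260

2260 cycles


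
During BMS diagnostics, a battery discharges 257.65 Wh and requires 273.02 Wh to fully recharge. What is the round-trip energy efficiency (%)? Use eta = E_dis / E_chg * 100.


Round-trip efficiency = 257.65/273.02 * 100% = 94.37%

94.37%


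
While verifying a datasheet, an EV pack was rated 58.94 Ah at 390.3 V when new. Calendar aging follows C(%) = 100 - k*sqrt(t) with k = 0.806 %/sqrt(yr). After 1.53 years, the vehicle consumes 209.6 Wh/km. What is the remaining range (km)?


Step 1: capacity retention = 100 - 0.806 * sqrt(1.53) = 100 - 0.806 * 1.2369 = 99.003%
Step 2: C_now = 58.94 * 99.003/100 = 58.352 Ah
Step 3: E_pack = V * C_now = 390.3 * 58.352 = 22775 Wh
Step 4: range = E_pack / consumption = 22775 / 209.6 = 108.7 km

108.7 km


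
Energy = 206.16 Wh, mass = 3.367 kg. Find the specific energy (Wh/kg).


Specific energy = 206.16 Wh / 3.367 kg = 61.23 Wh/kg

61.23 Wh/kg


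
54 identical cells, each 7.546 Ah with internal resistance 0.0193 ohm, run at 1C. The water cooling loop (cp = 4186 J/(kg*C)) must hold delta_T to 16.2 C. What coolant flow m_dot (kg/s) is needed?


Step 1: I = 1 * 7.546 = 7.546 A
Step 2: Q_cell = I^2 * R = 7.546^2 * 0.0193 = 1.099 W
Step 3: Q_total = 54 * 1.099 = 59.346 W
Step 4: m_dot = Q_total / (cp * dT) = 59.346 / (4186 * 16.2) = 8.751e-04 kg/s

8.751e-04 kg/s


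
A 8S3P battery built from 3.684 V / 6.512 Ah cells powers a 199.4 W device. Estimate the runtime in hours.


Step 1: E_pack = Ns * V_cell * Np * C_cell = 8 * 3.684 * 3 * 6.512 = 575.76 Wh
Step 2: t = E_pack / P = 575.76 / 199.4 = 2.887 hr

2.887 hr


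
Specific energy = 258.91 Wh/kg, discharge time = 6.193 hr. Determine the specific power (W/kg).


P_specific = E / t = 258.91 / 6.193 = 41.81 W/kg

41.81 W/kg


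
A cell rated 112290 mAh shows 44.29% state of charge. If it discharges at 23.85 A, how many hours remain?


Convert: C_total = 112290 mAh = 112.29 Ah
Step 1: remaining = SOC/100 * C_total = 44.29/100 * 112.29 = 49.733 Ah
Step 2: t = remaining / I = 49.733 / 23.85 = 2.085 hr

2.085 hr


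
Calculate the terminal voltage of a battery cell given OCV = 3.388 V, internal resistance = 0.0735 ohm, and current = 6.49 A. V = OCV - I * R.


V = OCV - I*R = 3.388 - 6.49 * 0.0735 = 2.911 V

2.911 V


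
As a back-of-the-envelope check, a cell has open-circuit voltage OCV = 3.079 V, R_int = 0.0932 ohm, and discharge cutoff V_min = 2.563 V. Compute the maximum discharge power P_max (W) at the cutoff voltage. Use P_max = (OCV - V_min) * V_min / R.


dV = OCV - V_min = 0.516 V (so I_max = dV / R)
P_max = dV * V_min / R = 0.516 * 2.563 / 0.0932 = 14.19 W

14.19 W
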